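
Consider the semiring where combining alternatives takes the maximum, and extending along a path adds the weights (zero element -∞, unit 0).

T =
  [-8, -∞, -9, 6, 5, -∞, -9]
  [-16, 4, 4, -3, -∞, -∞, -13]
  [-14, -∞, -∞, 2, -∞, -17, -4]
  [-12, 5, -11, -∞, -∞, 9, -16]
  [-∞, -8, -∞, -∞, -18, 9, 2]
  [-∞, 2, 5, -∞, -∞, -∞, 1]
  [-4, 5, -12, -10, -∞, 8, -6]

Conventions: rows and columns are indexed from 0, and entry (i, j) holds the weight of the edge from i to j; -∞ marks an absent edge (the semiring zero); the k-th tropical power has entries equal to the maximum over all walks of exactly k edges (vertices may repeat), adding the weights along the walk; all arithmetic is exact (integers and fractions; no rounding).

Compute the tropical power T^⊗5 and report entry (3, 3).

T^⊗2:
  [-6, 11, -5, -2, -3, 15, 7]
  [-10, 8, 8, 6, -11, 6, 0]
  [-8, 7, -9, -8, -9, 11, -10]
  [-11, 11, 14, 2, -7, -8, 10]
  [-2, 11, 14, -8, -36, 10, 10]
  [-3, 6, 6, 7, -∞, 9, 1]
  [-10, 10, 13, 2, 1, 2, 9]
T^⊗3:
  [3, 17, 20, 8, -1, 15, 16]
  [-4, 12, 12, 10, -5, 15, 7]
  [-9, 13, 16, 4, -3, 1, 12]
  [6, 15, 15, 16, -6, 18, 10]
  [6, 15, 15, 16, 3, 18, 11]
  [-3, 12, 14, 8, 2, 16, 10]
  [5, 14, 14, 15, -5, 17, 9]
T^⊗4:
  [12, 21, 21, 22, 8, 24, 16]
  [3, 17, 20, 14, 1, 19, 16]
  [8, 17, 17, 18, -4, 20, 12]
  [6, 21, 23, 17, 11, 25, 19]
  [7, 21, 23, 17, 11, 25, 19]
  [6, 18, 21, 16, 2, 18, 17]
  [5, 20, 22, 16, 10, 24, 18]
T^⊗5:
  [12, 27, 29, 23, 17, 31, 25]
  [12, 21, 24, 22, 8, 24, 20]
  [8, 23, 25, 19, 13, 27, 21]
  [15, 27, 30, 25, 11, 27, 26]
  [15, 27, 30, 25, 12, 27, 26]
  [13, 22, 23, 23, 11, 25, 19]
  [14, 26, 29, 24, 10, 26, 25]
Key observation: the optimum is the walk 3->5->6->5->2->3, with weight 9 + 1 + 8 + 5 + 2 = 25.
Optimal value attained by: walk 3->5->6->5->2->3.
Answer: (T^⊗5)[3][3] = 25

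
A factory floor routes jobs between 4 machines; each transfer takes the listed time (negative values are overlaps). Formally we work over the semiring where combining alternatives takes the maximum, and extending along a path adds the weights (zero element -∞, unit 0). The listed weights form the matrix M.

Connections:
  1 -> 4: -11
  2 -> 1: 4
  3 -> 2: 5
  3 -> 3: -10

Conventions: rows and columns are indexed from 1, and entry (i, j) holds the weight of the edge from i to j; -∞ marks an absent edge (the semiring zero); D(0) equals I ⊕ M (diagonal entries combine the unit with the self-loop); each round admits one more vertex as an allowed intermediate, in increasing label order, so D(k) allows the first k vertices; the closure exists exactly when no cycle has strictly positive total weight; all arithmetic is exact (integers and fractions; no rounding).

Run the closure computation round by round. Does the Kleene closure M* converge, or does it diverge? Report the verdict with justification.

D(0):
  [0, -∞, -∞, -11]
  [4, 0, -∞, -∞]
  [-∞, 5, 0, -∞]
  [-∞, -∞, -∞, 0]
D(1):
  [0, -∞, -∞, -11]
  [4, 0, -∞, -7]
  [-∞, 5, 0, -∞]
  [-∞, -∞, -∞, 0]
D(2):
  [0, -∞, -∞, -11]
  [4, 0, -∞, -7]
  [9, 5, 0, -2]
  [-∞, -∞, -∞, 0]
D(3):
  [0, -∞, -∞, -11]
  [4, 0, -∞, -7]
  [9, 5, 0, -2]
  [-∞, -∞, -∞, 0]
D(4):
  [0, -∞, -∞, -11]
  [4, 0, -∞, -7]
  [9, 5, 0, -2]
  [-∞, -∞, -∞, 0]
Key observation: every diagonal entry stays at the unit through all rounds, so no improving cycle exists.
Answer: CONVERGES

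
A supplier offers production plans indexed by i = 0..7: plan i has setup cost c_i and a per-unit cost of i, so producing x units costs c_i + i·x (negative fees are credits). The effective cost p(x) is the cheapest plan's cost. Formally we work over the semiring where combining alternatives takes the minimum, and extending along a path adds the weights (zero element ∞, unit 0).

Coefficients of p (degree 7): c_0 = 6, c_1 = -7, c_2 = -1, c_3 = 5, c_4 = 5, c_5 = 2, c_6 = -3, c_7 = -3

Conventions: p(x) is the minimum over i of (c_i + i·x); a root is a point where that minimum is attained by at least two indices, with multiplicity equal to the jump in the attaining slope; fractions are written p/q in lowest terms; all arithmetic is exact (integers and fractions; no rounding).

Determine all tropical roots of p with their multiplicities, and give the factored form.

hull edge (i=0, c=6) to (i=1, c=-7): slope -13, span 1
hull edge (i=1, c=-7) to (i=7, c=-3): slope 2/3, span 6
Factored form: p(x) = -3 ⊗ (x ⊕ (-2/3)) ⊗ (x ⊕ (-2/3)) ⊗ (x ⊕ (-2/3)) ⊗ (x ⊕ (-2/3)) ⊗ (x ⊕ (-2/3)) ⊗ (x ⊕ (-2/3)) ⊗ (x ⊕ 13)
Answer: roots = -2/3 (mult 6), 13 (mult 1)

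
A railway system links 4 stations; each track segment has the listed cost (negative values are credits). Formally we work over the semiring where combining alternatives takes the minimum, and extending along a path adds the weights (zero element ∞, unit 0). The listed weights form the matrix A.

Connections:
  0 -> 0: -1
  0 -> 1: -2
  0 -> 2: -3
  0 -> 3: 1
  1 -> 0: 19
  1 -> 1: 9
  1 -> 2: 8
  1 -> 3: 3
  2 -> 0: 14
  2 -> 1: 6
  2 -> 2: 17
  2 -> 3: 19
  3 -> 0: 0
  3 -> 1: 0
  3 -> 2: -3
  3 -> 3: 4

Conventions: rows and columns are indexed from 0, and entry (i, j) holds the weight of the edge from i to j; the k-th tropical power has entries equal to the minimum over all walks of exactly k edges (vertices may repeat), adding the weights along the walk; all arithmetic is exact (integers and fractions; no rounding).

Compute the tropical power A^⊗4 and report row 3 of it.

A^⊗2:
  [-2, -3, -4, 0]
  [3, 3, 0, 7]
  [13, 12, 11, 9]
  [-1, -2, -3, 1]
A^⊗3:
  [-3, -4, -5, -1]
  [2, 1, 0, 4]
  [9, 9, 6, 13]
  [-2, -3, -4, 0]
A^⊗4:
  [-4, -5, -6, -2]
  [1, 0, -1, 3]
  [8, 7, 6, 10]
  [-3, -4, -5, -1]
Answer: row 3 of A^⊗4 = [-3, -4, -5, -1]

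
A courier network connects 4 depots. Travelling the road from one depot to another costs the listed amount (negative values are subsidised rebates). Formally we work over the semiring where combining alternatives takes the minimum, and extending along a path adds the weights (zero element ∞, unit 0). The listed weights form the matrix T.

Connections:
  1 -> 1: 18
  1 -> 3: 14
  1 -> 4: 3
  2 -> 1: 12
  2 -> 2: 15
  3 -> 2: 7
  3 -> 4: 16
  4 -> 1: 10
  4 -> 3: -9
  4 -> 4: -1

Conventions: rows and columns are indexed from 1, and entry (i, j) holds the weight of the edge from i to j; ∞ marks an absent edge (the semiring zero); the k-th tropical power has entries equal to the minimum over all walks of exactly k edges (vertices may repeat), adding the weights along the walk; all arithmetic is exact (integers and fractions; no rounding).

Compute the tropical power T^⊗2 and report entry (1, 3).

T^⊗2:
  [13, 21, -6, 2]
  [27, 30, 26, 15]
  [19, 22, 7, 15]
  [9, -2, -10, -2]
Key observation: the optimum is the walk 1->4->3, with weight 3 + (-9) = -6.
Optimal value attained by: walk 1->4->3.
Answer: (T^⊗2)[1][3] = -6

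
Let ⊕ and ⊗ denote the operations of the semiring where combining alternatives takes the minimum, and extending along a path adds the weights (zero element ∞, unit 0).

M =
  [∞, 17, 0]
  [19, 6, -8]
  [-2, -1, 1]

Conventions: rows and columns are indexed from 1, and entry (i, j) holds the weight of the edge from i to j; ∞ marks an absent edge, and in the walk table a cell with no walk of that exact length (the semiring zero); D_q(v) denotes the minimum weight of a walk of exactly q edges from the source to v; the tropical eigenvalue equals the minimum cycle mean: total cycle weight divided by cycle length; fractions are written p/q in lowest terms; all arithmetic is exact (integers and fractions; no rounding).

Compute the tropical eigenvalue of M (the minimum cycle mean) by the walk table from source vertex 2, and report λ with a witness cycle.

q=0: [∞, 0, ∞]
q=1: [19, 6, -8]
q=2: [-10, -9, -7]
q=3: [-9, -8, -17]
Optimal cycle mean attained by: cycle 2->3->2, total (-8) + (-1), length 2.
Answer: λ = -9/2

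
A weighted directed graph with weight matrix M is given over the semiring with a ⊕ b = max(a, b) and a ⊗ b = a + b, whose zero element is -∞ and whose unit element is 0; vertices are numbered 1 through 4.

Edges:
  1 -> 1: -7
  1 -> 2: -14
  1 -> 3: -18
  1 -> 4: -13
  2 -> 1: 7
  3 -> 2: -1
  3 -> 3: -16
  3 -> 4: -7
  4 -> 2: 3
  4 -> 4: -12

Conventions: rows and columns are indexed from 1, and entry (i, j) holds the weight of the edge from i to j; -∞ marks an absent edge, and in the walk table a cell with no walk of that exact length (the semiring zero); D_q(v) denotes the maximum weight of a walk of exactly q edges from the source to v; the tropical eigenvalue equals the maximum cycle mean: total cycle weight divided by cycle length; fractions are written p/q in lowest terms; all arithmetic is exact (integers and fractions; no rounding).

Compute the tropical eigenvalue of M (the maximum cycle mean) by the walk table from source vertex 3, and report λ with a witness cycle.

q=0: [-∞, -∞, 0, -∞]
q=1: [-∞, -1, -16, -7]
q=2: [6, -4, -32, -19]
q=3: [3, -8, -12, -7]
q=4: [-1, -4, -15, -10]
Optimal cycle mean attained by: cycle 1->4->2->1, total (-13) + 3 + 7, length 3.
Answer: λ = -1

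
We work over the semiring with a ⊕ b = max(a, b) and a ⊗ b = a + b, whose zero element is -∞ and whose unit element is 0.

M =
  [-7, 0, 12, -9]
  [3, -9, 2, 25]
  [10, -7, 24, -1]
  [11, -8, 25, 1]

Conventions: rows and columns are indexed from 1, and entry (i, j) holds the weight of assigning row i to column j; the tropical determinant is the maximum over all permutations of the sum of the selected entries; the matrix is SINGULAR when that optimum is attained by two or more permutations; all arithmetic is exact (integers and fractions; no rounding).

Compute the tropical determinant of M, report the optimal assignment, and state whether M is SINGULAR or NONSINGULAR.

σ = (1, 2, 3, 4): (-7) + (-9) + 24 + 1 = 9
σ = (1, 2, 4, 3): (-7) + (-9) + (-1) + 25 = 8
σ = (1, 3, 2, 4): (-7) + 2 + (-7) + 1 = -11
σ = (1, 3, 4, 2): (-7) + 2 + (-1) + (-8) = -14
σ = (1, 4, 2, 3): (-7) + 25 + (-7) + 25 = 36
σ = (1, 4, 3, 2): (-7) + 25 + 24 + (-8) = 34
σ = (2, 1, 3, 4): 0 + 3 + 24 + 1 = 28
σ = (2, 1, 4, 3): 0 + 3 + (-1) + 25 = 27
σ = (2, 3, 1, 4): 0 + 2 + 10 + 1 = 13
σ = (2, 3, 4, 1): 0 + 2 + (-1) + 11 = 12
σ = (2, 4, 1, 3): 0 + 25 + 10 + 25 = 60
σ = (2, 4, 3, 1): 0 + 25 + 24 + 11 = 60
σ = (3, 1, 2, 4): 12 + 3 + (-7) + 1 = 9
σ = (3, 1, 4, 2): 12 + 3 + (-1) + (-8) = 6
σ = (3, 2, 1, 4): 12 + (-9) + 10 + 1 = 14
σ = (3, 2, 4, 1): 12 + (-9) + (-1) + 11 = 13
σ = (3, 4, 1, 2): 12 + 25 + 10 + (-8) = 39
σ = (3, 4, 2, 1): 12 + 25 + (-7) + 11 = 41
σ = (4, 1, 2, 3): (-9) + 3 + (-7) + 25 = 12
σ = (4, 1, 3, 2): (-9) + 3 + 24 + (-8) = 10
σ = (4, 2, 1, 3): (-9) + (-9) + 10 + 25 = 17
σ = (4, 2, 3, 1): (-9) + (-9) + 24 + 11 = 17
σ = (4, 3, 1, 2): (-9) + 2 + 10 + (-8) = -5
σ = (4, 3, 2, 1): (-9) + 2 + (-7) + 11 = -3
Optimal value attained by: σ = (2, 4, 1, 3).
Answer: det⊕(M) = 60; verdict: SINGULAR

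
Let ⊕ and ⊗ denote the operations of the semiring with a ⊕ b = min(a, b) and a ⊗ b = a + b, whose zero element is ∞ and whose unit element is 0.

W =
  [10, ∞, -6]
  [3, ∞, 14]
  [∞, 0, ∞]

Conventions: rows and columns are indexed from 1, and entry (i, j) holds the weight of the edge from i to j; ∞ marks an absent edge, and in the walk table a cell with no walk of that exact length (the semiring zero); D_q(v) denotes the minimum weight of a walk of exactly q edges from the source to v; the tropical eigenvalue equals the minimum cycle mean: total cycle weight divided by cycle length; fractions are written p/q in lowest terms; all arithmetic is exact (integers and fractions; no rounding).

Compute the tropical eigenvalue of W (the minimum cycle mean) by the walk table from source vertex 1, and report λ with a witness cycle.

q=0: [0, ∞, ∞]
q=1: [10, ∞, -6]
q=2: [20, -6, 4]
q=3: [-3, 4, 8]
Optimal cycle mean attained by: cycle 1->3->2->1, total (-6) + 0 + 3, length 3.
Answer: λ = -1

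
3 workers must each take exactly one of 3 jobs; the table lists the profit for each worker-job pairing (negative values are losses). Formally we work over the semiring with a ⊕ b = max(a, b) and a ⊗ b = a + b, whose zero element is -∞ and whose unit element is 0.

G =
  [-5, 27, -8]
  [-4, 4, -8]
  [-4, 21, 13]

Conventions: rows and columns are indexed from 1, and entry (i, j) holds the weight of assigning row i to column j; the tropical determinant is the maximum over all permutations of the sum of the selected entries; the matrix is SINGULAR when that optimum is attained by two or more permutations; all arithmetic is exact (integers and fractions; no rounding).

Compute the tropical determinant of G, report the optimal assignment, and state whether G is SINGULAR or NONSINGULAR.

σ = (1, 2, 3): (-5) + 4 + 13 = 12
σ = (1, 3, 2): (-5) + (-8) + 21 = 8
σ = (2, 1, 3): 27 + (-4) + 13 = 36
σ = (2, 3, 1): 27 + (-8) + (-4) = 15
σ = (3, 1, 2): (-8) + (-4) + 21 = 9
σ = (3, 2, 1): (-8) + 4 + (-4) = -8
Optimal value attained by: σ = (2, 1, 3).
Answer: det⊕(G) = 36; verdict: NONSINGULAR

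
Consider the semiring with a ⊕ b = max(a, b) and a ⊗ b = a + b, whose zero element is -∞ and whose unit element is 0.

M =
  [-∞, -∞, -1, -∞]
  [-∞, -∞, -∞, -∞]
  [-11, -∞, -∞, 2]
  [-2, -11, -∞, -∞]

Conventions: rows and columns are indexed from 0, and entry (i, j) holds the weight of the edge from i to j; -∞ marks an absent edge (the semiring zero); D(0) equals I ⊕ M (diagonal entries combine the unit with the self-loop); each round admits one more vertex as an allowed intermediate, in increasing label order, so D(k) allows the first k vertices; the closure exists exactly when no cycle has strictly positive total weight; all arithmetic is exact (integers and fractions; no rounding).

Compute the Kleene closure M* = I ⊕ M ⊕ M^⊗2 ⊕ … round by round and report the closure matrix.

D(0):
  [0, -∞, -1, -∞]
  [-∞, 0, -∞, -∞]
  [-11, -∞, 0, 2]
  [-2, -11, -∞, 0]
D(1):
  [0, -∞, -1, -∞]
  [-∞, 0, -∞, -∞]
  [-11, -∞, 0, 2]
  [-2, -11, -3, 0]
D(2):
  [0, -∞, -1, -∞]
  [-∞, 0, -∞, -∞]
  [-11, -∞, 0, 2]
  [-2, -11, -3, 0]
D(3):
  [0, -∞, -1, 1]
  [-∞, 0, -∞, -∞]
  [-11, -∞, 0, 2]
  [-2, -11, -3, 0]
D(4):
  [0, -10, -1, 1]
  [-∞, 0, -∞, -∞]
  [0, -9, 0, 2]
  [-2, -11, -3, 0]
Answer: M* = [[0, -10, -1, 1], [-∞, 0, -∞, -∞], [0, -9, 0, 2], [-2, -11, -3, 0]]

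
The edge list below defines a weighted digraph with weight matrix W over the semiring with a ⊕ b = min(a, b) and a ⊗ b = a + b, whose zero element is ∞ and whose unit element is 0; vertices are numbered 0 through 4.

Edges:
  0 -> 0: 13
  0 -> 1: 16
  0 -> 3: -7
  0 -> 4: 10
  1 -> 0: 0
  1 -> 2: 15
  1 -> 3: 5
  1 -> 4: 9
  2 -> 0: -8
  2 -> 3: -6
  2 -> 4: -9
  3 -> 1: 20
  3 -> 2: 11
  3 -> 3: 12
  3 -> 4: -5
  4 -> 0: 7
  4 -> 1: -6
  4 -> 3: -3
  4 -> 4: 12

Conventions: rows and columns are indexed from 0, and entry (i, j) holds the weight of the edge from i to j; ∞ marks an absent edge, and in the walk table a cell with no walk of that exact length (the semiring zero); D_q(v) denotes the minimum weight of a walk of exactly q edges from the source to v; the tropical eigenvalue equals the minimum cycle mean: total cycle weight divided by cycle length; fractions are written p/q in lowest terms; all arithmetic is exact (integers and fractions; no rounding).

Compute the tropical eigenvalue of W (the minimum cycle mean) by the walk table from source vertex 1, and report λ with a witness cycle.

q=0: [∞, 0, ∞, ∞, ∞]
q=1: [0, ∞, 15, 5, 9]
q=2: [7, 3, 16, -7, 0]
q=3: [3, -6, 4, -3, -12]
q=4: [-6, -18, 8, -15, -8]
q=5: [-18, -14, -4, -13, -20]
Optimal cycle mean attained by: cycle 0->3->4->1->0, total (-7) + (-5) + (-6) + 0, length 4.
Answer: λ = -9/2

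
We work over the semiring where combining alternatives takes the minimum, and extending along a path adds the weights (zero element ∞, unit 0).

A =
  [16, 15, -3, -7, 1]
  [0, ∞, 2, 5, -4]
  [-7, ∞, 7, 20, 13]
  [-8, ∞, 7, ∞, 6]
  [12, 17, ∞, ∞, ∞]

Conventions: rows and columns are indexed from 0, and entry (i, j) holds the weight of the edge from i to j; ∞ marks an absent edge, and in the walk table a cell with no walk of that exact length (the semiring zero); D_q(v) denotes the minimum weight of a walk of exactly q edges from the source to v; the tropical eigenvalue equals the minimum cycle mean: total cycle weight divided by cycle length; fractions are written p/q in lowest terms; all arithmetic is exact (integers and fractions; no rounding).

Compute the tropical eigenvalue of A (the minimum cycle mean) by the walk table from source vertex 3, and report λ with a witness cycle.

q=0: [∞, ∞, ∞, 0, ∞]
q=1: [-8, ∞, 7, ∞, 6]
q=2: [0, 7, -11, -15, -7]
q=3: [-23, 10, -8, -7, -9]
q=4: [-15, -8, -26, -30, -22]
q=5: [-38, -5, -23, -22, -24]
Optimal cycle mean attained by: cycle 0->3->0, total (-7) + (-8), length 2.
Answer: λ = -15/2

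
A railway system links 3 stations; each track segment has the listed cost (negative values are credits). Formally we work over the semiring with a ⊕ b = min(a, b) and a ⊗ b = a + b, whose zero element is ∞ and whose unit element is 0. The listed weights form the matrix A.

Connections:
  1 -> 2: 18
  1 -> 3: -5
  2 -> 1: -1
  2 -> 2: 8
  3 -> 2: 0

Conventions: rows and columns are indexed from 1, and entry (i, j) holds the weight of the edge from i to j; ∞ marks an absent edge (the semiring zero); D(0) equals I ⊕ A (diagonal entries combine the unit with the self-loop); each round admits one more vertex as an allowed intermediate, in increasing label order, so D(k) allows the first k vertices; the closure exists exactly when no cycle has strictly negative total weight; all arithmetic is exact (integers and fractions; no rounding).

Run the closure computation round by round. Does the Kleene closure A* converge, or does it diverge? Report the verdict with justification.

D(0):
  [0, 18, -5]
  [-1, 0, ∞]
  [∞, 0, 0]
D(1):
  [0, 18, -5]
  [-1, 0, -6]
  [∞, 0, 0]
Detection: at round 2, diagonal entry (3, 3) turns strictly negative.
Key observation: the cycle 3->2->1->3 has total weight 0 + (-1) + (-5), which is strictly negative.
Answer: DIVERGES — negative cycle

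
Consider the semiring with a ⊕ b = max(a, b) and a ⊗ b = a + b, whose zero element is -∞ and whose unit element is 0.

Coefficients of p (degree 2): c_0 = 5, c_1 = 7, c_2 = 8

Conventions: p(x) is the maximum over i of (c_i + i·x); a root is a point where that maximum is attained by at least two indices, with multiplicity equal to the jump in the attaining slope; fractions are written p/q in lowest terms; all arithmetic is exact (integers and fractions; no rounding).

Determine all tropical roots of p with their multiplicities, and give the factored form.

hull edge (i=0, c=5) to (i=1, c=7): slope 2, span 1
hull edge (i=1, c=7) to (i=2, c=8): slope 1, span 1
Factored form: p(x) = 8 ⊗ (x ⊕ (-2)) ⊗ (x ⊕ (-1))
Answer: roots = -2 (mult 1), -1 (mult 1)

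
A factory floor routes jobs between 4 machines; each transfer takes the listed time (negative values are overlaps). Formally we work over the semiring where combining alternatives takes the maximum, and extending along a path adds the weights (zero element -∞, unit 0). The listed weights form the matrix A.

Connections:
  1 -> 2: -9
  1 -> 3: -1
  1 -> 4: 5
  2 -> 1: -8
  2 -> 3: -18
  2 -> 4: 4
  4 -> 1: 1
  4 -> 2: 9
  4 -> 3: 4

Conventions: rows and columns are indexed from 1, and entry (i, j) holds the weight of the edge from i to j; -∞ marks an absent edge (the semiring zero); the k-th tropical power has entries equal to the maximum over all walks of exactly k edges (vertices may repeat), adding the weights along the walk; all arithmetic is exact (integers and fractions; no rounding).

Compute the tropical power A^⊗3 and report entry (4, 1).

A^⊗2:
  [6, 14, 9, -5]
  [5, 13, 8, -3]
  [-∞, -∞, -∞, -∞]
  [1, -8, 0, 13]
A^⊗3:
  [6, 4, 5, 18]
  [5, 6, 4, 17]
  [-∞, -∞, -∞, -∞]
  [14, 22, 17, 6]
Key observation: the optimum is the walk 4->2->4->1, with weight 9 + 4 + 1 = 14.
Optimal value attained by: walk 4->2->4->1.
Answer: (A^⊗3)[4][1] = 14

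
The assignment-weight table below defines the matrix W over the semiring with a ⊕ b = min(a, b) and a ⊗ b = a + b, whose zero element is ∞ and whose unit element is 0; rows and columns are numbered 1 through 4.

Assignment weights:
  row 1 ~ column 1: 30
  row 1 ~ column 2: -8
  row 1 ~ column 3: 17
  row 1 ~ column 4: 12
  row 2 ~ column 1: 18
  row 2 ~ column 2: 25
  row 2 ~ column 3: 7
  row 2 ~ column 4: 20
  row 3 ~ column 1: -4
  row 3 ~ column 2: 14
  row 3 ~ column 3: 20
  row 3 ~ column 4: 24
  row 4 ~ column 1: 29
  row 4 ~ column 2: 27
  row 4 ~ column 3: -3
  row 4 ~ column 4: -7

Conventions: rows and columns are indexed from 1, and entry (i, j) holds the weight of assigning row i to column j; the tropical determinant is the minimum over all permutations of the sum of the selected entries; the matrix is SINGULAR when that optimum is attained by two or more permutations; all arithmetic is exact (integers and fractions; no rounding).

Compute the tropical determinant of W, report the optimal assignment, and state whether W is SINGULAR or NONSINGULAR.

σ = (1, 2, 3, 4): 30 + 25 + 20 + (-7) = 68
σ = (1, 2, 4, 3): 30 + 25 + 24 + (-3) = 76
σ = (1, 3, 2, 4): 30 + 7 + 14 + (-7) = 44
σ = (1, 3, 4, 2): 30 + 7 + 24 + 27 = 88
σ = (1, 4, 2, 3): 30 + 20 + 14 + (-3) = 61
σ = (1, 4, 3, 2): 30 + 20 + 20 + 27 = 97
σ = (2, 1, 3, 4): (-8) + 18 + 20 + (-7) = 23
σ = (2, 1, 4, 3): (-8) + 18 + 24 + (-3) = 31
σ = (2, 3, 1, 4): (-8) + 7 + (-4) + (-7) = -12
σ = (2, 3, 4, 1): (-8) + 7 + 24 + 29 = 52
σ = (2, 4, 1, 3): (-8) + 20 + (-4) + (-3) = 5
σ = (2, 4, 3, 1): (-8) + 20 + 20 + 29 = 61
σ = (3, 1, 2, 4): 17 + 18 + 14 + (-7) = 42
σ = (3, 1, 4, 2): 17 + 18 + 24 + 27 = 86
σ = (3, 2, 1, 4): 17 + 25 + (-4) + (-7) = 31
σ = (3, 2, 4, 1): 17 + 25 + 24 + 29 = 95
σ = (3, 4, 1, 2): 17 + 20 + (-4) + 27 = 60
σ = (3, 4, 2, 1): 17 + 20 + 14 + 29 = 80
σ = (4, 1, 2, 3): 12 + 18 + 14 + (-3) = 41
σ = (4, 1, 3, 2): 12 + 18 + 20 + 27 = 77
σ = (4, 2, 1, 3): 12 + 25 + (-4) + (-3) = 30
σ = (4, 2, 3, 1): 12 + 25 + 20 + 29 = 86
σ = (4, 3, 1, 2): 12 + 7 + (-4) + 27 = 42
σ = (4, 3, 2, 1): 12 + 7 + 14 + 29 = 62
Optimal value attained by: σ = (2, 3, 1, 4).
Answer: det⊕(W) = -12; verdict: NONSINGULAR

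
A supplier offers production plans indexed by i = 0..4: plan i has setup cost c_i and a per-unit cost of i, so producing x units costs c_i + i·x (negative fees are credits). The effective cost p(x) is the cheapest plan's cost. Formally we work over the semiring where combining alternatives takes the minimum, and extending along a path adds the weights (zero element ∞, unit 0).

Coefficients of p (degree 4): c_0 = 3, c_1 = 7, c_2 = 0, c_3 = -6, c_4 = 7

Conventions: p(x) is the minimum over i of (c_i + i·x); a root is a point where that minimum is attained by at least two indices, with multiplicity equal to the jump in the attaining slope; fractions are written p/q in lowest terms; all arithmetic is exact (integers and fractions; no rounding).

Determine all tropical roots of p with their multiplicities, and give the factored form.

hull edge (i=0, c=3) to (i=3, c=-6): slope -3, span 3
hull edge (i=3, c=-6) to (i=4, c=7): slope 13, span 1
Factored form: p(x) = 7 ⊗ (x ⊕ (-13)) ⊗ (x ⊕ 3) ⊗ (x ⊕ 3) ⊗ (x ⊕ 3)
Answer: roots = -13 (mult 1), 3 (mult 3)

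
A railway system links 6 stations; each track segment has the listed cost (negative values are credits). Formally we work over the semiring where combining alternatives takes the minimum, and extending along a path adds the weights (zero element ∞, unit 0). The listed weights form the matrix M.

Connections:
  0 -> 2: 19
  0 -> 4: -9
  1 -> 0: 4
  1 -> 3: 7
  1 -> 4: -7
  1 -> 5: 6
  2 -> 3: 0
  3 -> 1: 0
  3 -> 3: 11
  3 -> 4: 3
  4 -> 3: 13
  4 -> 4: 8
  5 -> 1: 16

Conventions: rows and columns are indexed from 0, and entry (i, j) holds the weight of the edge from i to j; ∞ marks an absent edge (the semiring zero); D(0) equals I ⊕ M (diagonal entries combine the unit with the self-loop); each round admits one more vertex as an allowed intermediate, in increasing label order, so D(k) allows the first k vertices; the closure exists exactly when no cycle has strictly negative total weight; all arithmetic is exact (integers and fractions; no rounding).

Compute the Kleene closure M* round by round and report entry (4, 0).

D(0):
  [0, ∞, 19, ∞, -9, ∞]
  [4, 0, ∞, 7, -7, 6]
  [∞, ∞, 0, 0, ∞, ∞]
  [∞, 0, ∞, 0, 3, ∞]
  [∞, ∞, ∞, 13, 0, ∞]
  [∞, 16, ∞, ∞, ∞, 0]
D(1):
  [0, ∞, 19, ∞, -9, ∞]
  [4, 0, 23, 7, -7, 6]
  [∞, ∞, 0, 0, ∞, ∞]
  [∞, 0, ∞, 0, 3, ∞]
  [∞, ∞, ∞, 13, 0, ∞]
  [∞, 16, ∞, ∞, ∞, 0]
D(2):
  [0, ∞, 19, ∞, -9, ∞]
  [4, 0, 23, 7, -7, 6]
  [∞, ∞, 0, 0, ∞, ∞]
  [4, 0, 23, 0, -7, 6]
  [∞, ∞, ∞, 13, 0, ∞]
  [20, 16, 39, 23, 9, 0]
D(3):
  [0, ∞, 19, 19, -9, ∞]
  [4, 0, 23, 7, -7, 6]
  [∞, ∞, 0, 0, ∞, ∞]
  [4, 0, 23, 0, -7, 6]
  [∞, ∞, ∞, 13, 0, ∞]
  [20, 16, 39, 23, 9, 0]
D(4):
  [0, 19, 19, 19, -9, 25]
  [4, 0, 23, 7, -7, 6]
  [4, 0, 0, 0, -7, 6]
  [4, 0, 23, 0, -7, 6]
  [17, 13, 36, 13, 0, 19]
  [20, 16, 39, 23, 9, 0]
D(5):
  [0, 4, 19, 4, -9, 10]
  [4, 0, 23, 6, -7, 6]
  [4, 0, 0, 0, -7, 6]
  [4, 0, 23, 0, -7, 6]
  [17, 13, 36, 13, 0, 19]
  [20, 16, 39, 22, 9, 0]
D(6):
  [0, 4, 19, 4, -9, 10]
  [4, 0, 23, 6, -7, 6]
  [4, 0, 0, 0, -7, 6]
  [4, 0, 23, 0, -7, 6]
  [17, 13, 36, 13, 0, 19]
  [20, 16, 39, 22, 9, 0]
Answer: M*[4][0] = 17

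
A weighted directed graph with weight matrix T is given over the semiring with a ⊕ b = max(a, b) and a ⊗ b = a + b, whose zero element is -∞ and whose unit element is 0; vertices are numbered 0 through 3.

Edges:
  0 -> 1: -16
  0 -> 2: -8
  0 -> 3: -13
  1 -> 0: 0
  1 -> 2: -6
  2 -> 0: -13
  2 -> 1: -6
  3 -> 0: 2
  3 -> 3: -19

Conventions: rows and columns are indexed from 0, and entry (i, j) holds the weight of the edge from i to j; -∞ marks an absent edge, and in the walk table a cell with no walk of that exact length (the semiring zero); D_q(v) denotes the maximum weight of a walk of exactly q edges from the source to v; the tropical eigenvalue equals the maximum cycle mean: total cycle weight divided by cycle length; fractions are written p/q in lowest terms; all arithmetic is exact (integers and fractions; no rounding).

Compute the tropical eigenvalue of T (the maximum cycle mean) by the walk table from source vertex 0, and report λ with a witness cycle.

q=0: [0, -∞, -∞, -∞]
q=1: [-∞, -16, -8, -13]
q=2: [-11, -14, -22, -32]
q=3: [-14, -27, -19, -24]
q=4: [-22, -25, -22, -27]
Optimal cycle mean attained by: cycle 0->2->1->0, total (-8) + (-6) + 0, length 3.
Answer: λ = -14/3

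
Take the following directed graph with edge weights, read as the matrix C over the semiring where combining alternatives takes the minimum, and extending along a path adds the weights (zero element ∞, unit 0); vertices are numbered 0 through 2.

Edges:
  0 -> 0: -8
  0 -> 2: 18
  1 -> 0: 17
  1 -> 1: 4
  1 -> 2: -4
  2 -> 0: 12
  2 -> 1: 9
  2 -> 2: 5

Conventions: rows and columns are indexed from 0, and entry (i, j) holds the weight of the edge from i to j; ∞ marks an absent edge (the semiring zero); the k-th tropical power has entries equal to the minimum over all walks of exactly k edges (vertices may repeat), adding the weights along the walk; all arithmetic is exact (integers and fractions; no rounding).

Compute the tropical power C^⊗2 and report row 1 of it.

C^⊗2:
  [-16, 27, 10]
  [8, 5, 0]
  [4, 13, 5]
Answer: row 1 of C^⊗2 = [8, 5, 0]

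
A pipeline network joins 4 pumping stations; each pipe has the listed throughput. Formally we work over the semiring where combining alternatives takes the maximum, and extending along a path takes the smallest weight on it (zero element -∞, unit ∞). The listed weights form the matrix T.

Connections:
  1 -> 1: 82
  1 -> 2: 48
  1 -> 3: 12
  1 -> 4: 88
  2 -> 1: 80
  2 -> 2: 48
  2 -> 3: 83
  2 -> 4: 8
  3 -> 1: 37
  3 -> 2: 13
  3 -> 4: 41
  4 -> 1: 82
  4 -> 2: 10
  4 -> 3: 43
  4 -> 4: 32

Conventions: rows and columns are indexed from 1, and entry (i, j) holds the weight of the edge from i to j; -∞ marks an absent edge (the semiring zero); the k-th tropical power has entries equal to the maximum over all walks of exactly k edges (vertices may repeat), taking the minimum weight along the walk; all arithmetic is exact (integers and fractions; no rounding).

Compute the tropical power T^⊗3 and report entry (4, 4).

T^⊗2:
  [82, 48, 48, 82]
  [80, 48, 48, 80]
  [41, 37, 41, 37]
  [82, 48, 32, 82]
T^⊗3:
  [82, 48, 48, 82]
  [80, 48, 48, 80]
  [41, 41, 37, 41]
  [82, 48, 48, 82]
Key observation: the optimum is the walk 4->1->1->4, with weight 82 min 82 min 88 = 82.
Optimal value attained by: walk 4->1->1->4.
Answer: (T^⊗3)[4][4] = 82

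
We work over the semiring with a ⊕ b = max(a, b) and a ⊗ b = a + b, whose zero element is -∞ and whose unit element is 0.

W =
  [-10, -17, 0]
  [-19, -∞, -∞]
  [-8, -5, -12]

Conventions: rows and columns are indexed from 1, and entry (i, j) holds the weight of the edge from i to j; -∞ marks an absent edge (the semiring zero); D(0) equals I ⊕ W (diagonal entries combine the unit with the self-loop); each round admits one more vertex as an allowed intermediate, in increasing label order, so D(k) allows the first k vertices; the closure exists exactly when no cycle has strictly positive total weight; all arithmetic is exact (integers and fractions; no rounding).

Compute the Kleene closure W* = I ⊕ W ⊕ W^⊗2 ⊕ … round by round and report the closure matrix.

D(0):
  [0, -17, 0]
  [-19, 0, -∞]
  [-8, -5, 0]
D(1):
  [0, -17, 0]
  [-19, 0, -19]
  [-8, -5, 0]
D(2):
  [0, -17, 0]
  [-19, 0, -19]
  [-8, -5, 0]
D(3):
  [0, -5, 0]
  [-19, 0, -19]
  [-8, -5, 0]
Answer: W* = [[0, -5, 0], [-19, 0, -19], [-8, -5, 0]]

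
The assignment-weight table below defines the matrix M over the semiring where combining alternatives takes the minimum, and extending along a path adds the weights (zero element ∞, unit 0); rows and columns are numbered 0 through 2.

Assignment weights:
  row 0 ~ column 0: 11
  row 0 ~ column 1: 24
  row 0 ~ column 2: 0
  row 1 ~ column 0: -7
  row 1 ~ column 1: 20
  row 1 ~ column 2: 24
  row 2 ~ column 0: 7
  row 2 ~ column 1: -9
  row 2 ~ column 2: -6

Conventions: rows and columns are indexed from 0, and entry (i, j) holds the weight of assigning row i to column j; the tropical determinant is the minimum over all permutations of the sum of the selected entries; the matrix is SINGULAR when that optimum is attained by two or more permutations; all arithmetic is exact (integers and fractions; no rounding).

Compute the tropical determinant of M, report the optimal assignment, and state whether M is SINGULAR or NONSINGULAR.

σ = (0, 1, 2): 11 + 20 + (-6) = 25
σ = (0, 2, 1): 11 + 24 + (-9) = 26
σ = (1, 0, 2): 24 + (-7) + (-6) = 11
σ = (1, 2, 0): 24 + 24 + 7 = 55
σ = (2, 0, 1): 0 + (-7) + (-9) = -16
σ = (2, 1, 0): 0 + 20 + 7 = 27
Optimal value attained by: σ = (2, 0, 1).
Answer: det⊕(M) = -16; verdict: NONSINGULAR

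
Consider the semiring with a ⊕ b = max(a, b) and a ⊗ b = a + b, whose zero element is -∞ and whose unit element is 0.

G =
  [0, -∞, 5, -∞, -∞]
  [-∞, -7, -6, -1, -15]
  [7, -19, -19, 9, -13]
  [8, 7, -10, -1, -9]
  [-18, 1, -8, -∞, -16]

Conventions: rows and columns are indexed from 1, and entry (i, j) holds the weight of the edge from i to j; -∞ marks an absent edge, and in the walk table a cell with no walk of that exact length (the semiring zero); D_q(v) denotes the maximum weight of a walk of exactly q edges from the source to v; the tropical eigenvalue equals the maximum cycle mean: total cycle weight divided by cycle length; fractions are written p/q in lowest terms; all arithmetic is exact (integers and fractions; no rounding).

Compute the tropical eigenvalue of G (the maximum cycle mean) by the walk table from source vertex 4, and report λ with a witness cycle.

q=0: [-∞, -∞, -∞, 0, -∞]
q=1: [8, 7, -10, -1, -9]
q=2: [8, 6, 13, 6, -8]
q=3: [20, 13, 13, 22, 0]
q=4: [30, 29, 25, 22, 13]
q=5: [32, 29, 35, 34, 14]
Optimal cycle mean attained by: cycle 1->3->4->1, total 5 + 9 + 8, length 3.
Answer: λ = 22/3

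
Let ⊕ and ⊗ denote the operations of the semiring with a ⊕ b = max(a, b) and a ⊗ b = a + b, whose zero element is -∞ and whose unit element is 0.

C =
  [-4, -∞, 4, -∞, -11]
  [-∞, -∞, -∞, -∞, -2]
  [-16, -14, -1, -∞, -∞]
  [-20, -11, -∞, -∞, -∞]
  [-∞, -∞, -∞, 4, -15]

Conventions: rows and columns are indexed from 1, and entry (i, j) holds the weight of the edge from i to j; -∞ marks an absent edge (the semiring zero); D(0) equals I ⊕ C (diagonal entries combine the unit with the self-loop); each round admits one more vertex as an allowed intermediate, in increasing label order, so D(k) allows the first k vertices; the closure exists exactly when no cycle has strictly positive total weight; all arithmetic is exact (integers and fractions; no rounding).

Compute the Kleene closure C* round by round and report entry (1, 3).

D(0):
  [0, -∞, 4, -∞, -11]
  [-∞, 0, -∞, -∞, -2]
  [-16, -14, 0, -∞, -∞]
  [-20, -11, -∞, 0, -∞]
  [-∞, -∞, -∞, 4, 0]
D(1):
  [0, -∞, 4, -∞, -11]
  [-∞, 0, -∞, -∞, -2]
  [-16, -14, 0, -∞, -27]
  [-20, -11, -16, 0, -31]
  [-∞, -∞, -∞, 4, 0]
D(2):
  [0, -∞, 4, -∞, -11]
  [-∞, 0, -∞, -∞, -2]
  [-16, -14, 0, -∞, -16]
  [-20, -11, -16, 0, -13]
  [-∞, -∞, -∞, 4, 0]
D(3):
  [0, -10, 4, -∞, -11]
  [-∞, 0, -∞, -∞, -2]
  [-16, -14, 0, -∞, -16]
  [-20, -11, -16, 0, -13]
  [-∞, -∞, -∞, 4, 0]
D(4):
  [0, -10, 4, -∞, -11]
  [-∞, 0, -∞, -∞, -2]
  [-16, -14, 0, -∞, -16]
  [-20, -11, -16, 0, -13]
  [-16, -7, -12, 4, 0]
D(5):
  [0, -10, 4, -7, -11]
  [-18, 0, -14, 2, -2]
  [-16, -14, 0, -12, -16]
  [-20, -11, -16, 0, -13]
  [-16, -7, -12, 4, 0]
Answer: C*[1][3] = 4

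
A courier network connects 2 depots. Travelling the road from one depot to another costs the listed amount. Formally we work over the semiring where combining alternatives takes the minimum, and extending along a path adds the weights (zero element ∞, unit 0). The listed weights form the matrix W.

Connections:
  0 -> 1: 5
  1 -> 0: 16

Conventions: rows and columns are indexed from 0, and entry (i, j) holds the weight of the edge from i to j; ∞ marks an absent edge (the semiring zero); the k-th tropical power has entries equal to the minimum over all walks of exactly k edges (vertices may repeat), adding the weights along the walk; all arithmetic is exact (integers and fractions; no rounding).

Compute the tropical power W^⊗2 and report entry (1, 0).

W^⊗2:
  [21, ∞]
  [∞, 21]
Key observation: no walk of exactly 2 edges connects these vertices, so the entry is the semiring zero.
Answer: (W^⊗2)[1][0] = ∞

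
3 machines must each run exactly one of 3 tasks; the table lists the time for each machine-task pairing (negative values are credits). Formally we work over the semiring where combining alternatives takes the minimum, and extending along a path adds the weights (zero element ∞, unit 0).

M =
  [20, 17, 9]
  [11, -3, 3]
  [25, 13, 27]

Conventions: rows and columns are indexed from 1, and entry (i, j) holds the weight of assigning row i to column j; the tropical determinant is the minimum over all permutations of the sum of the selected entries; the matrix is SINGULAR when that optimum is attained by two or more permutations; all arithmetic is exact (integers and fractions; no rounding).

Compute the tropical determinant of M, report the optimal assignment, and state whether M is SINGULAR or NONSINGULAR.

σ = (1, 2, 3): 20 + (-3) + 27 = 44
σ = (1, 3, 2): 20 + 3 + 13 = 36
σ = (2, 1, 3): 17 + 11 + 27 = 55
σ = (2, 3, 1): 17 + 3 + 25 = 45
σ = (3, 1, 2): 9 + 11 + 13 = 33
σ = (3, 2, 1): 9 + (-3) + 25 = 31
Optimal value attained by: σ = (3, 2, 1).
Answer: det⊕(M) = 31; verdict: NONSINGULAR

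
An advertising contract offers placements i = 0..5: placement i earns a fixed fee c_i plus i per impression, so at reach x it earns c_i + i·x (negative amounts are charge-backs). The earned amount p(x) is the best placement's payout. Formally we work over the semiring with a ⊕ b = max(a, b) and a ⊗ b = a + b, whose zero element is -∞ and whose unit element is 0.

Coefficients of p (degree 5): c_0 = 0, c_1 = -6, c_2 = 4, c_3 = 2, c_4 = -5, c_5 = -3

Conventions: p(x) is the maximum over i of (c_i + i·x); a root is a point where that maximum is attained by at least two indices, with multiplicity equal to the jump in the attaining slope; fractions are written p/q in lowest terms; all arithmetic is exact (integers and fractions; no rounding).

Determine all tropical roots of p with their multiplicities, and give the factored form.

hull edge (i=0, c=0) to (i=2, c=4): slope 2, span 2
hull edge (i=2, c=4) to (i=3, c=2): slope -2, span 1
hull edge (i=3, c=2) to (i=5, c=-3): slope -5/2, span 2
Factored form: p(x) = -3 ⊗ (x ⊕ (-2)) ⊗ (x ⊕ (-2)) ⊗ (x ⊕ 2) ⊗ (x ⊕ 5/2) ⊗ (x ⊕ 5/2)
Answer: roots = -2 (mult 2), 2 (mult 1), 5/2 (mult 2)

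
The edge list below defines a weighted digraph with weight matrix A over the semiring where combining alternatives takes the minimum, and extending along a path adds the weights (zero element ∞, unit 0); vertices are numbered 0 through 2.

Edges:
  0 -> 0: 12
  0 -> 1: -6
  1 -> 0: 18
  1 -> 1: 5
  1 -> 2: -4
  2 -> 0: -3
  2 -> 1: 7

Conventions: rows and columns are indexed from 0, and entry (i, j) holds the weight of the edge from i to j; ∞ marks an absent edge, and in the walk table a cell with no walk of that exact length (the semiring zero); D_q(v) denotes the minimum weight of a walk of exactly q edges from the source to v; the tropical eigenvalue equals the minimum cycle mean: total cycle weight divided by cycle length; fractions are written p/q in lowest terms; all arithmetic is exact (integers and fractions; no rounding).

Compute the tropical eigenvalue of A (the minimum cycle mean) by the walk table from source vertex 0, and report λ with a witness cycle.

q=0: [0, ∞, ∞]
q=1: [12, -6, ∞]
q=2: [12, -1, -10]
q=3: [-13, -3, -5]
Optimal cycle mean attained by: cycle 0->1->2->0, total (-6) + (-4) + (-3), length 3.
Answer: λ = -13/3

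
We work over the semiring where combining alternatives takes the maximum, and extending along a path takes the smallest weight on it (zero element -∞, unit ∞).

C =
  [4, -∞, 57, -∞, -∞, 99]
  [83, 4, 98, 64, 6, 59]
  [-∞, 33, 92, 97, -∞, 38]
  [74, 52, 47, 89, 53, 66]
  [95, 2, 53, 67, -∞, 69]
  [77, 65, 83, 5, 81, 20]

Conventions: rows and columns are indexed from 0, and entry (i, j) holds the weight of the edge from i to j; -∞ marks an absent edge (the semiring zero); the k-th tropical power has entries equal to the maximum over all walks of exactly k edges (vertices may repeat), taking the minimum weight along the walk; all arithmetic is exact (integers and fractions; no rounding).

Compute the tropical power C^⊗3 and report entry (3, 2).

C^⊗2:
  [77, 65, 83, 57, 81, 38]
  [64, 59, 92, 97, 59, 83]
  [74, 52, 92, 92, 53, 66]
  [74, 65, 66, 89, 66, 74]
  [69, 65, 69, 67, 69, 95]
  [81, 33, 83, 83, 20, 77]
C^⊗3:
  [81, 52, 83, 83, 53, 77]
  [77, 65, 92, 92, 81, 66]
  [74, 65, 92, 92, 66, 74]
  [74, 65, 74, 89, 74, 74]
  [77, 65, 83, 69, 81, 69]
  [77, 65, 83, 83, 77, 81]
Key observation: the optimum is the walk 3->0->5->2, with weight 74 min 99 min 83 = 74.
Optimal value attained by: walk 3->0->5->2.
Answer: (C^⊗3)[3][2] = 74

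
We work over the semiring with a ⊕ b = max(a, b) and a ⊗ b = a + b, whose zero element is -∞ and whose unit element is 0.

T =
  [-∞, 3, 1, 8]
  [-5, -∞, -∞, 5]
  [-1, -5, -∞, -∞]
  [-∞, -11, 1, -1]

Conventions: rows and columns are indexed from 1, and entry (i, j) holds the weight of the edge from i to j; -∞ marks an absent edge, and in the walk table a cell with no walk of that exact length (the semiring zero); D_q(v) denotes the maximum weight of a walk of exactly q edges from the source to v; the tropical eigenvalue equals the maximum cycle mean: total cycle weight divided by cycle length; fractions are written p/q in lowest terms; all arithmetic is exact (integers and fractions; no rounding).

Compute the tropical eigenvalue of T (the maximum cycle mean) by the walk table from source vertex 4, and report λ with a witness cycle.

q=0: [-∞, -∞, -∞, 0]
q=1: [-∞, -11, 1, -1]
q=2: [0, -4, 0, -2]
q=3: [-1, 3, 1, 8]
q=4: [0, 2, 9, 8]
Optimal cycle mean attained by: cycle 1->4->3->1, total 8 + 1 + (-1), length 3.
Answer: λ = 8/3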